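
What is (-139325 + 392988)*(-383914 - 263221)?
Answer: -164154205505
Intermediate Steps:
(-139325 + 392988)*(-383914 - 263221) = 253663*(-647135) = -164154205505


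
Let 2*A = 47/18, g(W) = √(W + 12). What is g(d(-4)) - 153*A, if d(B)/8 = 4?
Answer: -799/4 + 2*√11 ≈ -193.12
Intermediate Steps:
d(B) = 32 (d(B) = 8*4 = 32)
g(W) = √(12 + W)
A = 47/36 (A = (47/18)/2 = (47*(1/18))/2 = (½)*(47/18) = 47/36 ≈ 1.3056)
g(d(-4)) - 153*A = √(12 + 32) - 153*47/36 = √44 - 799/4 = 2*√11 - 799/4 = -799/4 + 2*√11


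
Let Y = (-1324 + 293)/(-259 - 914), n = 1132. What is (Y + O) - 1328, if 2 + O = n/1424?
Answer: -554693045/417588 ≈ -1328.3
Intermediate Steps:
O = -429/356 (O = -2 + 1132/1424 = -2 + 1132*(1/1424) = -2 + 283/356 = -429/356 ≈ -1.2051)
Y = 1031/1173 (Y = -1031/(-1173) = -1031*(-1/1173) = 1031/1173 ≈ 0.87894)
(Y + O) - 1328 = (1031/1173 - 429/356) - 1328 = -136181/417588 - 1328 = -554693045/417588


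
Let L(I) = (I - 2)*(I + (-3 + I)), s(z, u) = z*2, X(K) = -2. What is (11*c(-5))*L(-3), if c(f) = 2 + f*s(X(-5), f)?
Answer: 10890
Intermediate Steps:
s(z, u) = 2*z
L(I) = (-3 + 2*I)*(-2 + I) (L(I) = (-2 + I)*(-3 + 2*I) = (-3 + 2*I)*(-2 + I))
c(f) = 2 - 4*f (c(f) = 2 + f*(2*(-2)) = 2 + f*(-4) = 2 - 4*f)
(11*c(-5))*L(-3) = (11*(2 - 4*(-5)))*(6 - 7*(-3) + 2*(-3)²) = (11*(2 + 20))*(6 + 21 + 2*9) = (11*22)*(6 + 21 + 18) = 242*45 = 10890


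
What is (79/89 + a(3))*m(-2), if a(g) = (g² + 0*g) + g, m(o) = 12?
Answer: 13764/89 ≈ 154.65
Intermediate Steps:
a(g) = g + g² (a(g) = (g² + 0) + g = g² + g = g + g²)
(79/89 + a(3))*m(-2) = (79/89 + 3*(1 + 3))*12 = (79*(1/89) + 3*4)*12 = (79/89 + 12)*12 = (1147/89)*12 = 13764/89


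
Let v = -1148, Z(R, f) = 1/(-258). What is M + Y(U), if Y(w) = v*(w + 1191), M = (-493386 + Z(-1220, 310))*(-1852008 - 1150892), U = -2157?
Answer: 191125102260922/129 ≈ 1.4816e+12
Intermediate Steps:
Z(R, f) = -1/258
M = 191124959204050/129 (M = (-493386 - 1/258)*(-1852008 - 1150892) = -127293589/258*(-3002900) = 191124959204050/129 ≈ 1.4816e+12)
Y(w) = -1367268 - 1148*w (Y(w) = -1148*(w + 1191) = -1148*(1191 + w) = -1367268 - 1148*w)
M + Y(U) = 191124959204050/129 + (-1367268 - 1148*(-2157)) = 191124959204050/129 + (-1367268 + 2476236) = 191124959204050/129 + 1108968 = 191125102260922/129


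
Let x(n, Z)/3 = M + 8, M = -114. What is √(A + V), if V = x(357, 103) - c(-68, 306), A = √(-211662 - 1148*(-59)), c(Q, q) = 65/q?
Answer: √(-3310682 + 10404*I*√143930)/102 ≈ 9.4062 + 20.167*I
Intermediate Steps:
A = I*√143930 (A = √(-211662 + 67732) = √(-143930) = I*√143930 ≈ 379.38*I)
x(n, Z) = -318 (x(n, Z) = 3*(-114 + 8) = 3*(-106) = -318)
V = -97373/306 (V = -318 - 65/306 = -97373/306 ≈ -318.21)
√(A + V) = √(I*√143930 - 97373/306) = √(-97373/306 + I*√143930)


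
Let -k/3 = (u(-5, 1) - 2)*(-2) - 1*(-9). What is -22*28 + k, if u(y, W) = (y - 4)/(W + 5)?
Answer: -664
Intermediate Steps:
u(y, W) = (-4 + y)/(5 + W)
k = -48 (k = -3*(((-4 - 5)/(5 + 1) - 2)*(-2) - 1*(-9)) = -3*((-9/6 - 2)*(-2) + 9) = -3*(((⅙)*(-9) - 2)*(-2) + 9) = -3*((-3/2 - 2)*(-2) + 9) = -3*(-7/2*(-2) + 9) = -3*(7 + 9) = -3*16 = -48)
-22*28 + k = -22*28 - 48 = -616 - 48 = -664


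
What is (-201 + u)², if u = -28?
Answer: 52441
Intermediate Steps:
(-201 + u)² = (-201 - 28)² = (-229)² = 52441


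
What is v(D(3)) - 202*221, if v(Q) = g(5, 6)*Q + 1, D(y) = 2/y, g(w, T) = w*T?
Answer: -44621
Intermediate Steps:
g(w, T) = T*w
v(Q) = 1 + 30*Q (v(Q) = (6*5)*Q + 1 = 30*Q + 1 = 1 + 30*Q)
v(D(3)) - 202*221 = (1 + 30*(2/3)) - 202*221 = (1 + 30*(2*(1/3))) - 44642 = (1 + 30*(2/3)) - 44642 = (1 + 20) - 44642 = 21 - 44642 = -44621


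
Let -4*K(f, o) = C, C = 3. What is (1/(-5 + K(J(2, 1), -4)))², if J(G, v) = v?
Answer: 16/529 ≈ 0.030246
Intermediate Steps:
K(f, o) = -¾ (K(f, o) = -¼*3 = -¾)
(1/(-5 + K(J(2, 1), -4)))² = (1/(-5 - ¾))² = (1/(-23/4))² = (-4/23)² = 16/529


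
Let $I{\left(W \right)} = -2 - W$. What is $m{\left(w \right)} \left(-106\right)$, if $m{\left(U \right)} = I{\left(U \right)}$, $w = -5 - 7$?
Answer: $-1060$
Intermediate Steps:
$w = -12$
$m{\left(U \right)} = -2 - U$
$m{\left(w \right)} \left(-106\right) = \left(-2 - -12\right) \left(-106\right) = \left(-2 + 12\right) \left(-106\right) = 10 \left(-106\right) = -1060$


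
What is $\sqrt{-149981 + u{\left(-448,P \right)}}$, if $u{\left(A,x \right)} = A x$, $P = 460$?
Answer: $i \sqrt{356061} \approx 596.71 i$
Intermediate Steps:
$\sqrt{-149981 + u{\left(-448,P \right)}} = \sqrt{-149981 - 206080} = \sqrt{-356061} = i \sqrt{356061}$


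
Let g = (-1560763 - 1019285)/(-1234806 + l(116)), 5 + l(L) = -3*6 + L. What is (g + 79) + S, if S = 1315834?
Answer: 541592489339/411571 ≈ 1.3159e+6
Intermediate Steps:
l(L) = -23 + L (l(L) = -5 + (-3*6 + L) = -5 + (-18 + L) = -23 + L)
g = 860016/411571 (g = (-1560763 - 1019285)/(-1234806 + (-23 + 116)) = -2580048/(-1234806 + 93) = -2580048/(-1234713) = -2580048*(-1/1234713) = 860016/411571 ≈ 2.0896)
(g + 79) + S = (860016/411571 + 79) + 1315834 = 33374125/411571 + 1315834 = 541592489339/411571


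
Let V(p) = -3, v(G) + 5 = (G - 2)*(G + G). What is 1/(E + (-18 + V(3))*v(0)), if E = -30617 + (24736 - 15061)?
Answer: -1/20837 ≈ -4.7992e-5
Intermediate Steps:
v(G) = -5 + 2*G*(-2 + G) (v(G) = -5 + (G - 2)*(G + G) = -5 + (-2 + G)*(2*G) = -5 + 2*G*(-2 + G))
E = -20942 (E = -30617 + 9675 = -20942)
1/(E + (-18 + V(3))*v(0)) = 1/(-20942 + (-18 - 3)*(-5 - 4*0 + 2*0²)) = 1/(-20942 - 21*(-5 + 0 + 2*0)) = 1/(-20942 - 21*(-5 + 0 + 0)) = 1/(-20942 - 21*(-5)) = 1/(-20942 + 105) = 1/(-20837) = -1/20837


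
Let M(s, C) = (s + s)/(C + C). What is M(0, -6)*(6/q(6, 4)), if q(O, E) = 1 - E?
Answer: 0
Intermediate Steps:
M(s, C) = s/C (M(s, C) = (2*s)/((2*C)) = (2*s)*(1/(2*C)) = s/C)
M(0, -6)*(6/q(6, 4)) = (0/(-6))*(6/(1 - 1*4)) = (0*(-1/6))*(6/(1 - 4)) = 0*(6/(-3)) = 0*(6*(-1/3)) = 0*(-2) = 0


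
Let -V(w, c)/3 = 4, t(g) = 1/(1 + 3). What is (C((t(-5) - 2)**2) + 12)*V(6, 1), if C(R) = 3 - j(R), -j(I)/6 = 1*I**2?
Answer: -27369/32 ≈ -855.28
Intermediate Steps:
t(g) = 1/4
V(w, c) = -12 (V(w, c) = -3*4 = -12)
j(I) = -6*I**2
C(R) = 3 + 6*R**2 (C(R) = 3 - (-6)*R**2 = 3 + 6*R**2)
(C((t(-5) - 2)**2) + 12)*V(6, 1) = ((3 + 6*((1/4 - 2)**2)**2) + 12)*(-12) = ((3 + 6*((-7/4)**2)**2) + 12)*(-12) = ((3 + 6*(49/16)**2) + 12)*(-12) = ((3 + 6*(2401/256)) + 12)*(-12) = ((3 + 7203/128) + 12)*(-12) = (7587/128 + 12)*(-12) = (9123/128)*(-12) = -27369/32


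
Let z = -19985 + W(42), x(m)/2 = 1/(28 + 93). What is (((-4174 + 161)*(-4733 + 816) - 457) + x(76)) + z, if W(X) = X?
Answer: 1899521043/121 ≈ 1.5699e+7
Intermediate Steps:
x(m) = 2/121 (x(m) = 2/(28 + 93) = 2/121)
z = -19943 (z = -19985 + 42 = -19943)
(((-4174 + 161)*(-4733 + 816) - 457) + x(76)) + z = (((-4174 + 161)*(-4733 + 816) - 457) + 2/121) - 19943 = ((-4013*(-3917) - 457) + 2/121) - 19943 = ((15718921 - 457) + 2/121) - 19943 = (15718464 + 2/121) - 19943 = 1901934146/121 - 19943 = 1899521043/121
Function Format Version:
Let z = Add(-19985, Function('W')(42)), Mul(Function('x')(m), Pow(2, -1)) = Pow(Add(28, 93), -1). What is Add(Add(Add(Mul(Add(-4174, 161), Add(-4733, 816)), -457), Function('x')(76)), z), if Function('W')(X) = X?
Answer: Rational(1899521043, 121) ≈ 1.5699e+7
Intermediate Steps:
Function('x')(m) = Rational(2, 121) (Function('x')(m) = Mul(2, Pow(Add(28, 93), -1)) = Mul(2, Pow(121, -1)) = Mul(2, Rational(1, 121)) = Rational(2, 121))
z = -19943 (z = Add(-19985, 42) = -19943)
Add(Add(Add(Mul(Add(-4174, 161), Add(-4733, 816)), -457), Function('x')(76)), z) = Add(Add(Add(Mul(Add(-4174, 161), Add(-4733, 816)), -457), Rational(2, 121)), -19943) = Add(Add(Add(Mul(-4013, -3917), -457), Rational(2, 121)), -19943) = Add(Add(Add(15718921, -457), Rational(2, 121)), -19943) = Add(Add(15718464, Rational(2, 121)), -19943) = Add(Rational(1901934146, 121), -19943) = Rational(1899521043, 121)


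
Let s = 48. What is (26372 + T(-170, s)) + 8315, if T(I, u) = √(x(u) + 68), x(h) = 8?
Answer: 34687 + 2*√19 ≈ 34696.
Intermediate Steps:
T(I, u) = 2*√19 (T(I, u) = √(8 + 68) = √76 = 2*√19)
(26372 + T(-170, s)) + 8315 = (26372 + 2*√19) + 8315 = 34687 + 2*√19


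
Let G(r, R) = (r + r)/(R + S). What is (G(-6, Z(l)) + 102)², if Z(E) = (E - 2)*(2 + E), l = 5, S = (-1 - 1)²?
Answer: 6441444/625 ≈ 10306.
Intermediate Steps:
S = 4 (S = (-2)² = 4)
Z(E) = (-2 + E)*(2 + E)
G(r, R) = 2*r/(4 + R) (G(r, R) = (r + r)/(R + 4) = (2*r)/(4 + R) = 2*r/(4 + R))
(G(-6, Z(l)) + 102)² = (2*(-6)/(4 + (-4 + 5²)) + 102)² = (2*(-6)/(4 + (-4 + 25)) + 102)² = (2*(-6)/(4 + 21) + 102)² = (2*(-6)/25 + 102)² = (2*(-6)*(1/25) + 102)² = (-12/25 + 102)² = (2538/25)² = 6441444/625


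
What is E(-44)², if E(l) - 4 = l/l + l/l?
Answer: 36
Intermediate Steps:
E(l) = 6 (E(l) = 4 + (l/l + l/l) = 4 + (1 + 1) = 4 + 2 = 6)
E(-44)² = 6² = 36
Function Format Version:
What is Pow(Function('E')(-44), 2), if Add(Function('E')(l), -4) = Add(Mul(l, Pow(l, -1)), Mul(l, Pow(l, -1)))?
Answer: 36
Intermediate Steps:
Function('E')(l) = 6 (Function('E')(l) = Add(4, Add(Mul(l, Pow(l, -1)), Mul(l, Pow(l, -1)))) = Add(4, Add(1, 1)) = Add(4, 2) = 6)
Pow(Function('E')(-44), 2) = Pow(6, 2) = 36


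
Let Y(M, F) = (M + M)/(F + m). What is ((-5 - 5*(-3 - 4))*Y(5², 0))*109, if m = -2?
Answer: -81750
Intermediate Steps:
Y(M, F) = 2*M/(-2 + F) (Y(M, F) = (M + M)/(F - 2) = (2*M)/(-2 + F) = 2*M/(-2 + F))
((-5 - 5*(-3 - 4))*Y(5², 0))*109 = ((-5 - 5*(-3 - 4))*(2*5²/(-2 + 0)))*109 = ((-5 - 5*(-7))*(2*25/(-2)))*109 = ((-5 - 1*(-35))*(2*25*(-½)))*109 = ((-5 + 35)*(-25))*109 = (30*(-25))*109 = -750*109 = -81750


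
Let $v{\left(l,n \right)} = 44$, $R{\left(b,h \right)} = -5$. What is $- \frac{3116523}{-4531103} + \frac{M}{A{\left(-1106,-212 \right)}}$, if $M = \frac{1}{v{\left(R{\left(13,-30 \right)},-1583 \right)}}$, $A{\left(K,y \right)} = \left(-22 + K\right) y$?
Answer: $\frac{32792009672735}{47676193268352} \approx 0.68781$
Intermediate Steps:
$A{\left(K,y \right)} = y \left(-22 + K\right)$
$M = \frac{1}{44} \approx 0.022727$
$- \frac{3116523}{-4531103} + \frac{M}{A{\left(-1106,-212 \right)}} = - \frac{3116523}{-4531103} + \frac{1}{44 \left(- 212 \left(-22 - 1106\right)\right)} = \left(-3116523\right) \left(- \frac{1}{4531103}\right) + \frac{1}{44 \left(\left(-212\right) \left(-1128\right)\right)} = \frac{3116523}{4531103} + \frac{1}{44 \cdot 239136} = \frac{3116523}{4531103} + \frac{1}{44} \cdot \frac{1}{239136} = \frac{3116523}{4531103} + \frac{1}{10521984} = \frac{32792009672735}{47676193268352}$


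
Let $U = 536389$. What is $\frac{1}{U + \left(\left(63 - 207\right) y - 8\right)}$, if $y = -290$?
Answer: $\frac{1}{578141} \approx 1.7297 \cdot 10^{-6}$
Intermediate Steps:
$\frac{1}{U + \left(\left(63 - 207\right) y - 8\right)} = \frac{1}{536389 - \left(8 - \left(63 - 207\right) \left(-290\right)\right)} = \frac{1}{536389 - -41752} = \frac{1}{536389 + \left(41760 - 8\right)} = \frac{1}{536389 + 41752} = \frac{1}{578141}$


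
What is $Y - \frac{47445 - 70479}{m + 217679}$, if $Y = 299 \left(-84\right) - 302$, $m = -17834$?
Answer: $- \frac{1693212392}{66615} \approx -25418.0$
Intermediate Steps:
$Y = -25418$ ($Y = -25116 - 302 = -25418$)
$Y - \frac{47445 - 70479}{m + 217679} = -25418 - \frac{47445 - 70479}{-17834 + 217679} = -25418 - - \frac{23034}{199845} = -25418 - \left(-23034\right) \frac{1}{199845} = -25418 - - \frac{7678}{66615} = -25418 + \frac{7678}{66615} = - \frac{1693212392}{66615}$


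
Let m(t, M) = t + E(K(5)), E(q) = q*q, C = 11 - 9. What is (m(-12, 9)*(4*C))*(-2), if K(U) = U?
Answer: -208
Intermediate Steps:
C = 2
E(q) = q²
m(t, M) = 25 + t (m(t, M) = t + 5² = t + 25 = 25 + t)
(m(-12, 9)*(4*C))*(-2) = ((25 - 12)*(4*2))*(-2) = (13*8)*(-2) = 104*(-2) = -208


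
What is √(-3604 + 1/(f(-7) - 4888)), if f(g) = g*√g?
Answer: √(-3604 + 1/(-4888 - 7*I*√7)) ≈ 0.e-8 + 60.033*I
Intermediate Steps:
f(g) = g^(3/2)
√(-3604 + 1/(f(-7) - 4888)) = √(-3604 + 1/((-7)^(3/2) - 4888)) = √(-3604 + 1/(-7*I*√7 - 4888)) = √(-3604 + 1/(-4888 - 7*I*√7))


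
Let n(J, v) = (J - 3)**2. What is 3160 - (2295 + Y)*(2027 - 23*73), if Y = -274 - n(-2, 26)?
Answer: -691448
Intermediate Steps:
n(J, v) = (-3 + J)**2
Y = -299 (Y = -274 - (-3 - 2)**2 = -274 - 1*(-5)**2 = -274 - 1*25 = -274 - 25 = -299)
3160 - (2295 + Y)*(2027 - 23*73) = 3160 - (2295 - 299)*(2027 - 23*73) = 3160 - 1996*(2027 - 1679) = 3160 - 1996*348 = 3160 - 1*694608 = 3160 - 694608 = -691448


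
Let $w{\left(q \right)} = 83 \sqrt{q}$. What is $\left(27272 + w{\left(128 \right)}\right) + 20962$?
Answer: $48234 + 664 \sqrt{2} \approx 49173.0$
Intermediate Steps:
$\left(27272 + w{\left(128 \right)}\right) + 20962 = \left(27272 + 83 \sqrt{128}\right) + 20962 = \left(27272 + 83 \cdot 8 \sqrt{2}\right) + 20962 = \left(27272 + 664 \sqrt{2}\right) + 20962 = 48234 + 664 \sqrt{2}$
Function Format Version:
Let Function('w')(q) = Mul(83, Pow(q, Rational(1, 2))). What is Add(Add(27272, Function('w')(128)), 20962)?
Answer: Add(48234, Mul(664, Pow(2, Rational(1, 2)))) ≈ 49173.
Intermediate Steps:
Add(Add(27272, Function('w')(128)), 20962) = Add(Add(27272, Mul(83, Pow(128, Rational(1, 2)))), 20962) = Add(Add(27272, Mul(83, Mul(8, Pow(2, Rational(1, 2))))), 20962) = Add(Add(27272, Mul(664, Pow(2, Rational(1, 2)))), 20962) = Add(48234, Mul(664, Pow(2, Rational(1, 2))))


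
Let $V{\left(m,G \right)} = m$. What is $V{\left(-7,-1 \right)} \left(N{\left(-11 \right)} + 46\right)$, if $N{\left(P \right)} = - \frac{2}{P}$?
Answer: $- \frac{3556}{11} \approx -323.27$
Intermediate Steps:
$V{\left(-7,-1 \right)} \left(N{\left(-11 \right)} + 46\right) = - 7 \left(- \frac{2}{-11} + 46\right) = - 7 \left(\left(-2\right) \left(- \frac{1}{11}\right) + 46\right) = - 7 \left(\frac{2}{11} + 46\right) = \left(-7\right) \frac{508}{11} = - \frac{3556}{11}$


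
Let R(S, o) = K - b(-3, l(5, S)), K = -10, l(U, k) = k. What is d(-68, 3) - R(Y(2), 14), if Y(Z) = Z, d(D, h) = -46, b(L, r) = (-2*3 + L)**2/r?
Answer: 9/2 ≈ 4.5000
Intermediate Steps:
b(L, r) = (-6 + L)**2/r
R(S, o) = -10 - 81/S (R(S, o) = -10 - (-6 - 3)**2/S = -10 - (-9)**2/S = -10 - 81/S)
d(-68, 3) - R(Y(2), 14) = -46 - (-10 - 81/2) = -46 - 1*(-101/2) = -46 + 101/2 = 9/2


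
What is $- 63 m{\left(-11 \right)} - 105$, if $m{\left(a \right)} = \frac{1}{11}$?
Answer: $- \frac{1218}{11} \approx -110.73$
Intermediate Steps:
$m{\left(a \right)} = \frac{1}{11}$
$- 63 m{\left(-11 \right)} - 105 = \left(-63\right) \frac{1}{11} - 105 = - \frac{63}{11} - 105 = - \frac{1218}{11}$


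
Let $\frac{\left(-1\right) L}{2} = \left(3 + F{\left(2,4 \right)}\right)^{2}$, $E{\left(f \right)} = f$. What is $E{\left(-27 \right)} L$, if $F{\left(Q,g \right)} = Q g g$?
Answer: $66150$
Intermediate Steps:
$F{\left(Q,g \right)} = Q g^{2}$
$L = -2450$ ($L = - 2 \left(3 + 2 \cdot 4^{2}\right)^{2} = - 2 \left(3 + 2 \cdot 16\right)^{2} = - 2 \left(3 + 32\right)^{2} = - 2 \cdot 35^{2} = \left(-2\right) 1225 = -2450$)
$E{\left(-27 \right)} L = \left(-27\right) \left(-2450\right) = 66150$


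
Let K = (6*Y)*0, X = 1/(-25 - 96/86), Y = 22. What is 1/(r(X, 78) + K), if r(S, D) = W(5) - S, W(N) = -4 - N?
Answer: -1123/10064 ≈ -0.11159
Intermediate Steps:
X = -43/1123 (X = 1/(-25 - 96*1/86) = 1/(-25 - 48/43) = 1/(-1123/43) = -43/1123 ≈ -0.038290)
K = 0 (K = (6*22)*0 = 132*0 = 0)
r(S, D) = -9 - S (r(S, D) = (-4 - 1*5) - S = (-4 - 5) - S = -9 - S)
1/(r(X, 78) + K) = 1/((-9 - 1*(-43/1123)) + 0) = 1/((-9 + 43/1123) + 0) = 1/(-10064/1123 + 0) = 1/(-10064/1123) = -1123/10064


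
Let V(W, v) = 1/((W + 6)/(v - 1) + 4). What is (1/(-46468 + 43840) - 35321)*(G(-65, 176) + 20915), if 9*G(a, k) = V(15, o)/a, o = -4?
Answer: -56786130100996/76869 ≈ -7.3874e+8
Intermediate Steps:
V(W, v) = 1/(4 + (6 + W)/(-1 + v)) (V(W, v) = 1/((6 + W)/(-1 + v) + 4) = 1/(4 + (6 + W)/(-1 + v)))
G(a, k) = -5/(9*a) (G(a, k) = (((-1 - 4)/(2 + 15 + 4*(-4)))/a)/9 = ((-5/(2 + 15 - 16))/a)/9 = ((-5/1)/a)/9 = ((1*(-5))/a)/9 = (-5/a)/9 = -5/(9*a))
(1/(-46468 + 43840) - 35321)*(G(-65, 176) + 20915) = (1/(-46468 + 43840) - 35321)*(-5/9/(-65) + 20915) = (1/(-2628) - 35321)*(-5/9*(-1/65) + 20915) = (-1/2628 - 35321)*(1/117 + 20915) = -92823589/2628*2447056/117 = -56786130100996/76869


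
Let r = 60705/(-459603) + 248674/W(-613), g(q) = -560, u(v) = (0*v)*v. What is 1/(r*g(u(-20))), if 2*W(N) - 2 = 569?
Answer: -29159257/14220762595760 ≈ -2.0505e-6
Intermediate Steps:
W(N) = 571/2 (W(N) = 1 + (½)*569 = 1 + 569/2 = 571/2)
u(v) = 0 (u(v) = 0*v = 0)
r = 25394218921/29159257 (r = 60705/(-459603) + 248674/(571/2) = 60705*(-1/459603) + 248674*(2/571) = -6745/51067 + 497348/571 = 25394218921/29159257 ≈ 870.88)
1/(r*g(u(-20))) = 1/((25394218921/29159257)*(-560)) = (29159257/25394218921)*(-1/560) = -29159257/14220762595760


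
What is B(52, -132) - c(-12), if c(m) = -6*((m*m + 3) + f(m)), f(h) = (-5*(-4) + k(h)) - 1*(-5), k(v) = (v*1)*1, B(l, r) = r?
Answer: 828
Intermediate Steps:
k(v) = v (k(v) = v*1 = v)
f(h) = 25 + h (f(h) = (-5*(-4) + h) - 1*(-5) = (20 + h) + 5 = 25 + h)
c(m) = -168 - 6*m - 6*m**2 (c(m) = -6*((m*m + 3) + (25 + m)) = -6*((m**2 + 3) + (25 + m)) = -6*((3 + m**2) + (25 + m)) = -6*(28 + m + m**2) = -168 - 6*m - 6*m**2)
B(52, -132) - c(-12) = -132 - (-168 - 6*(-12) - 6*(-12)**2) = -132 - (-168 + 72 - 6*144) = -132 - (-168 + 72 - 864) = -132 - 1*(-960) = -132 + 960 = 828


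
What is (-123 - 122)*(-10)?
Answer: 2450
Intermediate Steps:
(-123 - 122)*(-10) = -245*(-10) = 2450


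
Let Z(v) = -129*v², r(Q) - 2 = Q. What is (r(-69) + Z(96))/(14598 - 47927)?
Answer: 1188931/33329 ≈ 35.673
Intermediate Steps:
r(Q) = 2 + Q
(r(-69) + Z(96))/(14598 - 47927) = ((2 - 69) - 129*96²)/(14598 - 47927) = (-67 - 129*9216)/(-33329) = (-67 - 1188864)*(-1/33329) = -1188931*(-1/33329) = 1188931/33329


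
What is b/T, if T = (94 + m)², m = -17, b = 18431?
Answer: 2633/847 ≈ 3.1086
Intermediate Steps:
T = 5929 (T = (94 - 17)² = 77² = 5929)
b/T = 18431/5929 = 18431*(1/5929) = 2633/847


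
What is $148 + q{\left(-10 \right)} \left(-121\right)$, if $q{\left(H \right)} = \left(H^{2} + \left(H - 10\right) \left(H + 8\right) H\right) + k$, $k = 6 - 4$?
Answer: $36206$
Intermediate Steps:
$k = 2$ ($k = 6 - 4 = 2$)
$q{\left(H \right)} = 2 + H^{2} + H \left(-10 + H\right) \left(8 + H\right)$ ($q{\left(H \right)} = \left(H^{2} + \left(H - 10\right) \left(H + 8\right) H\right) + 2 = \left(H^{2} + \left(-10 + H\right) \left(8 + H\right) H\right) + 2 = \left(H^{2} + H \left(-10 + H\right) \left(8 + H\right)\right) + 2 = 2 + H^{2} + H \left(-10 + H\right) \left(8 + H\right)$)
$148 + q{\left(-10 \right)} \left(-121\right) = 148 + \left(2 + \left(-10\right)^{3} - \left(-10\right)^{2} - -800\right) \left(-121\right) = 148 + \left(2 - 1000 - 100 + 800\right) \left(-121\right) = 148 - -36058 = 148 + 36058 = 36206$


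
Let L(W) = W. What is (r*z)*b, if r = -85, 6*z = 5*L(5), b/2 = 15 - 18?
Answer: 2125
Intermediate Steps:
b = -6 (b = 2*(15 - 18) = 2*(-3) = -6)
z = 25/6 (z = (5*5)/6 = (⅙)*25 = 25/6 ≈ 4.1667)
(r*z)*b = -85*25/6*(-6) = -2125/6*(-6) = 2125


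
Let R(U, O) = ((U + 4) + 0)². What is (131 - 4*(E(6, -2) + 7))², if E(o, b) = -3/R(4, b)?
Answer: 2725801/256 ≈ 10648.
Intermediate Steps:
R(U, O) = (4 + U)² (R(U, O) = ((4 + U) + 0)² = (4 + U)²)
E(o, b) = -3/64 (E(o, b) = -3/(4 + 4)² = -3/(8²) = -3/64)
(131 - 4*(E(6, -2) + 7))² = (131 - 4*(-3/64 + 7))² = (131 - 4*445/64)² = (131 - 445/16)² = (1651/16)² = 2725801/256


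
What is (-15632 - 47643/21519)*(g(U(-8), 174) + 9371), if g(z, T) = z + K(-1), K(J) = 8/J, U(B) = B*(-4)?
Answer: -1053594918715/7173 ≈ -1.4688e+8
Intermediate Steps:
U(B) = -4*B
g(z, T) = -8 + z (g(z, T) = z + 8/(-1) = z + 8*(-1) = z - 8 = -8 + z)
(-15632 - 47643/21519)*(g(U(-8), 174) + 9371) = (-15632 - 47643/21519)*((-8 - 4*(-8)) + 9371) = (-15632 - 47643*1/21519)*((-8 + 32) + 9371) = (-15632 - 15881/7173)*(24 + 9371) = -112144217/7173*9395 = -1053594918715/7173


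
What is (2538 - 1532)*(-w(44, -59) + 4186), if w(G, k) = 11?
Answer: 4200050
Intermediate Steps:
(2538 - 1532)*(-w(44, -59) + 4186) = (2538 - 1532)*(-1*11 + 4186) = 1006*(-11 + 4186) = 1006*4175 = 4200050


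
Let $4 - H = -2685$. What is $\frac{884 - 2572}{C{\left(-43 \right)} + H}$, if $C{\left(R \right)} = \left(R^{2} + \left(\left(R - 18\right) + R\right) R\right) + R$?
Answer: $- \frac{1688}{8967} \approx -0.18825$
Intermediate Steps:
$C{\left(R \right)} = R + R^{2} + R \left(-18 + 2 R\right)$ ($C{\left(R \right)} = \left(R^{2} + \left(\left(-18 + R\right) + R\right) R\right) + R = \left(R^{2} + \left(-18 + 2 R\right) R\right) + R = \left(R^{2} + R \left(-18 + 2 R\right)\right) + R = R + R^{2} + R \left(-18 + 2 R\right)$)
$H = 2689$ ($H = 4 - -2685 = 4 + 2685 = 2689$)
$\frac{884 - 2572}{C{\left(-43 \right)} + H} = \frac{884 - 2572}{- 43 \left(-17 + 3 \left(-43\right)\right) + 2689} = - \frac{1688}{- 43 \left(-17 - 129\right) + 2689} = - \frac{1688}{\left(-43\right) \left(-146\right) + 2689} = - \frac{1688}{6278 + 2689} = - \frac{1688}{8967}$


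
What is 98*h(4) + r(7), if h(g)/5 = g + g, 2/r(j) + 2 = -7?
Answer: 35278/9 ≈ 3919.8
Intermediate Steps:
r(j) = -2/9 (r(j) = 2/(-2 - 7) = 2/(-9) = 2*(-⅑) = -2/9)
h(g) = 10*g (h(g) = 5*(g + g) = 5*(2*g) = 10*g)
98*h(4) + r(7) = 98*(10*4) - 2/9 = 98*40 - 2/9 = 3920 - 2/9 = 35278/9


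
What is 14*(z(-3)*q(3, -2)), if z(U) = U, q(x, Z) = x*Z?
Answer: 252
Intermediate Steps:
q(x, Z) = Z*x
14*(z(-3)*q(3, -2)) = 14*(-(-6)*3) = 14*(-3*(-6)) = 14*18 = 252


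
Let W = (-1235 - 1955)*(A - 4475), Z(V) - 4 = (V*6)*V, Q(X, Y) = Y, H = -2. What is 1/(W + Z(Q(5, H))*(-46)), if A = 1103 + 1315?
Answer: 1/6560542 ≈ 1.5243e-7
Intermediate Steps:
A = 2418
Z(V) = 4 + 6*V² (Z(V) = 4 + (V*6)*V = 4 + (6*V)*V = 4 + 6*V²)
W = 6561830 (W = (-1235 - 1955)*(2418 - 4475) = -3190*(-2057) = 6561830)
1/(W + Z(Q(5, H))*(-46)) = 1/(6561830 + (4 + 6*(-2)²)*(-46)) = 1/(6561830 + (4 + 6*4)*(-46)) = 1/(6561830 + (4 + 24)*(-46)) = 1/(6561830 + 28*(-46)) = 1/(6561830 - 1288) = 1/6560542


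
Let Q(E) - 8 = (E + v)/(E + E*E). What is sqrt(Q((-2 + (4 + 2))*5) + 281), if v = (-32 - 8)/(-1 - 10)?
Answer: 2*sqrt(3856083)/231 ≈ 17.002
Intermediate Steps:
v = 40/11 (v = -40/(-11) = -40*(-1/11) = 40/11 ≈ 3.6364)
Q(E) = 8 + (40/11 + E)/(E + E**2) (Q(E) = 8 + (E + 40/11)/(E + E*E) = 8 + (40/11 + E)/(E + E**2))
sqrt(Q((-2 + (4 + 2))*5) + 281) = sqrt((40 + 88*((-2 + (4 + 2))*5)**2 + 99*((-2 + (4 + 2))*5))/(11*(((-2 + (4 + 2))*5))*(1 + (-2 + (4 + 2))*5)) + 281) = sqrt((40 + 88*((-2 + 6)*5)**2 + 99*((-2 + 6)*5))/(11*(((-2 + 6)*5))*(1 + (-2 + 6)*5)) + 281) = sqrt((40 + 88*(4*5)**2 + 99*(4*5))/(11*((4*5))*(1 + 4*5)) + 281) = sqrt((1/11)*(40 + 88*20**2 + 99*20)/(20*(1 + 20)) + 281) = sqrt((1/11)*(1/20)*(40 + 88*400 + 1980)/21 + 281) = sqrt((1/11)*(1/20)*(1/21)*(40 + 35200 + 1980) + 281) = sqrt((1/11)*(1/20)*(1/21)*37220 + 281) = sqrt(1861/231 + 281) = sqrt(66772/231) = 2*sqrt(3856083)/231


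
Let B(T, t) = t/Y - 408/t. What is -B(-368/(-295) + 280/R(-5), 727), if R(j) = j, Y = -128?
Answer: 580753/93056 ≈ 6.2409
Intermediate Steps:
B(T, t) = -408/t - t/128 (B(T, t) = t/(-128) - 408/t = t*(-1/128) - 408/t = -t/128 - 408/t = -408/t - t/128)
-B(-368/(-295) + 280/R(-5), 727) = -(-408/727 - 1/128*727) = -(-408*1/727 - 727/128) = -(-408/727 - 727/128) = -1*(-580753/93056) = 580753/93056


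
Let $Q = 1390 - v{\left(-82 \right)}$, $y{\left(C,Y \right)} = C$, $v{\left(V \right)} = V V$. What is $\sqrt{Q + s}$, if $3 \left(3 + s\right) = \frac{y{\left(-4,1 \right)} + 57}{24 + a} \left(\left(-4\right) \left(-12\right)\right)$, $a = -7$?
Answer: $\frac{i \sqrt{1527977}}{17} \approx 72.713 i$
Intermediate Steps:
$v{\left(V \right)} = V^{2}$
$Q = -5334$ ($Q = 1390 - \left(-82\right)^{2} = 1390 - 6724 = -5334$)
$s = \frac{797}{17}$ ($s = -3 + \frac{\frac{-4 + 57}{24 - 7} \left(\left(-4\right) \left(-12\right)\right)}{3} = -3 + \frac{\frac{53}{17} \cdot 48}{3} = -3 + \frac{1}{3} \cdot \frac{2544}{17} = -3 + \frac{848}{17} = \frac{797}{17} \approx 46.882$)
$\sqrt{Q + s} = \sqrt{-5334 + \frac{797}{17}} = \sqrt{- \frac{89881}{17}} = \frac{i \sqrt{1527977}}{17}$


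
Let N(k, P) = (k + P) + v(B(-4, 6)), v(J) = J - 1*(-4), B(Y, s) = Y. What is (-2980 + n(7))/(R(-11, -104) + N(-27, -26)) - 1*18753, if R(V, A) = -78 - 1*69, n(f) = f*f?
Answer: -3747669/200 ≈ -18738.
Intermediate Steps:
n(f) = f²
v(J) = 4 + J (v(J) = J + 4 = 4 + J)
R(V, A) = -147 (R(V, A) = -78 - 69 = -147)
N(k, P) = P + k (N(k, P) = (k + P) + (4 - 4) = (P + k) + 0 = P + k)
(-2980 + n(7))/(R(-11, -104) + N(-27, -26)) - 1*18753 = (-2980 + 7²)/(-147 + (-26 - 27)) - 1*18753 = (-2980 + 49)/(-147 - 53) - 18753 = -2931/(-200) - 18753 = -2931*(-1/200) - 18753 = 2931/200 - 18753 = -3747669/200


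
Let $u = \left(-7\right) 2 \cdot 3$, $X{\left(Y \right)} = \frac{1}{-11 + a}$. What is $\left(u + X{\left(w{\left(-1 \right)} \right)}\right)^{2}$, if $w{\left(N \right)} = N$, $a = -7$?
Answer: $\frac{573049}{324} \approx 1768.7$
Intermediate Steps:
$X{\left(Y \right)} = - \frac{1}{18}$ ($X{\left(Y \right)} = \frac{1}{-11 - 7} = \frac{1}{-18} = - \frac{1}{18}$)
$u = -42$ ($u = \left(-14\right) 3 = -42$)
$\left(u + X{\left(w{\left(-1 \right)} \right)}\right)^{2} = \left(-42 - \frac{1}{18}\right)^{2} = \left(- \frac{757}{18}\right)^{2} = \frac{573049}{324}$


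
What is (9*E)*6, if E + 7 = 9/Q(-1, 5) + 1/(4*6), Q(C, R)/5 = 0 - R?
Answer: -39519/100 ≈ -395.19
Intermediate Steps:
Q(C, R) = -5*R (Q(C, R) = 5*(0 - R) = 5*(-R) = -5*R)
E = -4391/600 (E = -7 + (9/((-5*5)) + 1/(4*6)) = -7 + (9/(-25) + 1/24) = -7 + (9*(-1/25) + 1*(1/24)) = -7 + (-9/25 + 1/24) = -7 - 191/600 = -4391/600 ≈ -7.3183)
(9*E)*6 = (9*(-4391/600))*6 = -13173/200*6 = -39519/100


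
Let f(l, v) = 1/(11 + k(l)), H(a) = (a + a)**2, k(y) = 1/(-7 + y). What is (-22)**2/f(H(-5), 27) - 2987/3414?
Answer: 563918411/105834 ≈ 5328.3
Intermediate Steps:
H(a) = 4*a**2 (H(a) = (2*a)**2 = 4*a**2)
f(l, v) = 1/(11 + 1/(-7 + l))
(-22)**2/f(H(-5), 27) - 2987/3414 = (-22)**2/(((-7 + 4*(-5)**2)/(-76 + 11*(4*(-5)**2)))) - 2987/3414 = 484/(((-7 + 4*25)/(-76 + 11*(4*25)))) - 2987*1/3414 = 484/(((-7 + 100)/(-76 + 11*100))) - 2987/3414 = 484/((93/(-76 + 1100))) - 2987/3414 = 484/((93/1024)) - 2987/3414 = 484/(((1/1024)*93)) - 2987/3414 = 484/(93/1024) - 2987/3414 = 484*(1024/93) - 2987/3414 = 495616/93 - 2987/3414 = 563918411/105834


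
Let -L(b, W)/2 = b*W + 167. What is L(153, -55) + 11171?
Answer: 27667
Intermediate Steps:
L(b, W) = -334 - 2*W*b (L(b, W) = -2*(b*W + 167) = -2*(W*b + 167) = -2*(167 + W*b) = -334 - 2*W*b)
L(153, -55) + 11171 = (-334 - 2*(-55)*153) + 11171 = (-334 + 16830) + 11171 = 16496 + 11171 = 27667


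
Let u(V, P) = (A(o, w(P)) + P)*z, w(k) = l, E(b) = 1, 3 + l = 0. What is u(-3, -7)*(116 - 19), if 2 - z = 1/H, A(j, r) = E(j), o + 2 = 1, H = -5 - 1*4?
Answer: -3686/3 ≈ -1228.7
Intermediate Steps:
l = -3 (l = -3 + 0 = -3)
H = -9 (H = -5 - 4 = -9)
o = -1 (o = -2 + 1 = -1)
w(k) = -3
A(j, r) = 1
z = 19/9 (z = 2 - 1/(-9) = 2 - 1*(-1/9) = 2 + 1/9 = 19/9 ≈ 2.1111)
u(V, P) = 19/9 + 19*P/9 (u(V, P) = (1 + P)*(19/9) = 19/9 + 19*P/9)
u(-3, -7)*(116 - 19) = (19/9 + (19/9)*(-7))*(116 - 19) = (19/9 - 133/9)*97 = -38/3*97 = -3686/3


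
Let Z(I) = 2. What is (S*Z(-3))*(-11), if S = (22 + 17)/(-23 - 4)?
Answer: 286/9 ≈ 31.778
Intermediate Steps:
S = -13/9 (S = 39/(-27) = 39*(-1/27) = -13/9 ≈ -1.4444)
(S*Z(-3))*(-11) = -13/9*2*(-11) = -26/9*(-11) = 286/9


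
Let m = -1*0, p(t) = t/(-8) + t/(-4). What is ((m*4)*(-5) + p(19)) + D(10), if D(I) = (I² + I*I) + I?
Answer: 1623/8 ≈ 202.88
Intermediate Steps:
p(t) = -3*t/8 (p(t) = t*(-⅛) + t*(-¼) = -t/8 - t/4 = -3*t/8)
m = 0
D(I) = I + 2*I² (D(I) = (I² + I²) + I = 2*I² + I = I + 2*I²)
((m*4)*(-5) + p(19)) + D(10) = ((0*4)*(-5) - 3/8*19) + 10*(1 + 2*10) = (0*(-5) - 57/8) + 10*(1 + 20) = (0 - 57/8) + 10*21 = -57/8 + 210 = 1623/8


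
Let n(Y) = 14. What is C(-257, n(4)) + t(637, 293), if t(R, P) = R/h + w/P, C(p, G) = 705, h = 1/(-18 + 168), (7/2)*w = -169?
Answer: 197418667/2051 ≈ 96255.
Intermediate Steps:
w = -338/7 (w = (2/7)*(-169) = -338/7 ≈ -48.286)
h = 1/150 ≈ 0.0066667
t(R, P) = 150*R - 338/(7*P) (t(R, P) = R/(1/150) - 338/(7*P) = R*150 - 338/(7*P) = 150*R - 338/(7*P))
C(-257, n(4)) + t(637, 293) = 705 + (150*637 - 338/7/293) = 705 + (95550 - 338/7*1/293) = 705 + (95550 - 338/2051) = 705 + 195972712/2051 = 197418667/2051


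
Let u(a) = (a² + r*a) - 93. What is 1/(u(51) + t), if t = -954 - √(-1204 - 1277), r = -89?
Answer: I/(√2481 - 2985*I) ≈ -0.00033492 + 5.5886e-6*I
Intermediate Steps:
u(a) = -93 + a² - 89*a (u(a) = (a² - 89*a) - 93 = -93 + a² - 89*a)
t = -954 - I*√2481 (t = -954 - √(-2481) = -954 - I*√2481 ≈ -954.0 - 49.81*I)
1/(u(51) + t) = 1/((-93 + 51² - 89*51) + (-954 - I*√2481)) = 1/((-93 + 2601 - 4539) + (-954 - I*√2481)) = 1/(-2031 + (-954 - I*√2481)) = 1/(-2985 - I*√2481)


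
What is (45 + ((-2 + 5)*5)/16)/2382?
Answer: 245/12704 ≈ 0.019285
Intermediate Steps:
(45 + ((-2 + 5)*5)/16)/2382 = (45 + (3*5)*(1/16))*(1/2382) = (45 + 15*(1/16))*(1/2382) = (45 + 15/16)*(1/2382) = (735/16)*(1/2382) = 245/12704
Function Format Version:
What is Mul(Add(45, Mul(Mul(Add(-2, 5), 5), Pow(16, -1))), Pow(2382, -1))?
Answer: Rational(245, 12704) ≈ 0.019285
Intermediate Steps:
Mul(Add(45, Mul(Mul(Add(-2, 5), 5), Pow(16, -1))), Pow(2382, -1)) = Mul(Add(45, Mul(Mul(3, 5), Rational(1, 16))), Rational(1, 2382)) = Mul(Add(45, Mul(15, Rational(1, 16))), Rational(1, 2382)) = Mul(Add(45, Rational(15, 16)), Rational(1, 2382)) = Mul(Rational(735, 16), Rational(1, 2382)) = Rational(245, 12704)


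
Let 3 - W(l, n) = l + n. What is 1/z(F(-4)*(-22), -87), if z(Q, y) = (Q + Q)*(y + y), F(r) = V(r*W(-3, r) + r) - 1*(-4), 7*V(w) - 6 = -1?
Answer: 7/252648 ≈ 2.7707e-5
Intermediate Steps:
W(l, n) = 3 - l - n (W(l, n) = 3 - (l + n) = 3 + (-l - n) = 3 - l - n)
V(w) = 5/7 (V(w) = 6/7 + (⅐)*(-1) = 6/7 - ⅐ = 5/7)
F(r) = 33/7 (F(r) = 5/7 - 1*(-4) = 5/7 + 4 = 33/7)
z(Q, y) = 4*Q*y (z(Q, y) = (2*Q)*(2*y) = 4*Q*y)
1/z(F(-4)*(-22), -87) = 1/(4*((33/7)*(-22))*(-87)) = 1/(4*(-726/7)*(-87)) = 1/(252648/7) = 7/252648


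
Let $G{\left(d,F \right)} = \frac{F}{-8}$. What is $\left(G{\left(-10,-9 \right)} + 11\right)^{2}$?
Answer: $\frac{9409}{64} \approx 147.02$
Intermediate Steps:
$G{\left(d,F \right)} = - \frac{F}{8}$ ($G{\left(d,F \right)} = F \left(- \frac{1}{8}\right) = - \frac{F}{8}$)
$\left(G{\left(-10,-9 \right)} + 11\right)^{2} = \left(\left(- \frac{1}{8}\right) \left(-9\right) + 11\right)^{2} = \left(\frac{9}{8} + 11\right)^{2} = \left(\frac{97}{8}\right)^{2} = \frac{9409}{64}$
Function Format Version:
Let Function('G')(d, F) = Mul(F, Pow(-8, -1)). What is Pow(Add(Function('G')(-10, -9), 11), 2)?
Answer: Rational(9409, 64) ≈ 147.02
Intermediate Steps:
Function('G')(d, F) = Mul(Rational(-1, 8), F) (Function('G')(d, F) = Mul(F, Rational(-1, 8)) = Mul(Rational(-1, 8), F))
Pow(Add(Function('G')(-10, -9), 11), 2) = Pow(Add(Mul(Rational(-1, 8), -9), 11), 2) = Pow(Add(Rational(9, 8), 11), 2) = Pow(Rational(97, 8), 2) = Rational(9409, 64)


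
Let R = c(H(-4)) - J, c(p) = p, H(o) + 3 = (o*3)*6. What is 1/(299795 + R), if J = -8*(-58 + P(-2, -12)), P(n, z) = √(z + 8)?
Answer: 37407/11194269224 - I/5597134612 ≈ 3.3416e-6 - 1.7866e-10*I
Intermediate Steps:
P(n, z) = √(8 + z)
H(o) = -3 + 18*o (H(o) = -3 + (o*3)*6 = -3 + (3*o)*6 = -3 + 18*o)
J = 464 - 16*I (J = -8*(-58 + √(8 - 12)) = -8*(-58 + √(-4)) = -8*(-58 + 2*I) = 464 - 16*I ≈ 464.0 - 16.0*I)
R = -539 + 16*I (R = (-3 + 18*(-4)) - (464 - 16*I) = (-3 - 72) + (-464 + 16*I) = -75 + (-464 + 16*I) = -539 + 16*I ≈ -539.0 + 16.0*I)
1/(299795 + R) = 1/(299795 + (-539 + 16*I)) = 1/(299256 + 16*I) = (299256 - 16*I)/89554153792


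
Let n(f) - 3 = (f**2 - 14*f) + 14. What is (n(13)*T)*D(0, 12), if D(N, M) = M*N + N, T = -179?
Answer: 0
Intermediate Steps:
n(f) = 17 + f**2 - 14*f (n(f) = 3 + ((f**2 - 14*f) + 14) = 3 + (14 + f**2 - 14*f) = 17 + f**2 - 14*f)
D(N, M) = N + M*N
(n(13)*T)*D(0, 12) = ((17 + 13**2 - 14*13)*(-179))*(0*(1 + 12)) = ((17 + 169 - 182)*(-179))*(0*13) = (4*(-179))*0 = -716*0 = 0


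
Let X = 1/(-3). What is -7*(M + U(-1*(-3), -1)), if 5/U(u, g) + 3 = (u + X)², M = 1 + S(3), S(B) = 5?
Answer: -1869/37 ≈ -50.513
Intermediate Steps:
X = -⅓ ≈ -0.33333
M = 6 (M = 1 + 5 = 6)
U(u, g) = 5/(-3 + (-⅓ + u)²) (U(u, g) = 5/(-3 + (u - ⅓)²) = 5/(-3 + (-⅓ + u)²))
-7*(M + U(-1*(-3), -1)) = -7*(6 + 45/(-27 + (-1 + 3*(-1*(-3)))²)) = -7*(6 + 45/(-27 + (-1 + 3*3)²)) = -7*(6 + 45/(-27 + (-1 + 9)²)) = -7*(6 + 45/(-27 + 8²)) = -7*(6 + 45/(-27 + 64)) = -7*(6 + 45/37) = -7*267/37 = -1869/37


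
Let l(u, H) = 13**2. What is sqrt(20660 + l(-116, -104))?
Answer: sqrt(20829) ≈ 144.32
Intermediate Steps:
l(u, H) = 169
sqrt(20660 + l(-116, -104)) = sqrt(20660 + 169) = sqrt(20829)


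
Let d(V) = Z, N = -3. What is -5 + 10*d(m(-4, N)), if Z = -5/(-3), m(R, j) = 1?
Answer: 35/3 ≈ 11.667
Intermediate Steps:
Z = 5/3 (Z = -5*(-1/3) = 5/3 ≈ 1.6667)
d(V) = 5/3
-5 + 10*d(m(-4, N)) = -5 + 10*(5/3) = -5 + 50/3 = 35/3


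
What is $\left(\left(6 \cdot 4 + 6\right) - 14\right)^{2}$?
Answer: $256$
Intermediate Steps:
$\left(\left(6 \cdot 4 + 6\right) - 14\right)^{2} = \left(\left(24 + 6\right) - 14\right)^{2} = \left(30 - 14\right)^{2} = 16^{2} = 256$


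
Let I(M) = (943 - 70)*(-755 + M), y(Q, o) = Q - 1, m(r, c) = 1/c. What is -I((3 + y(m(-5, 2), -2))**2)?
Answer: 2614635/4 ≈ 6.5366e+5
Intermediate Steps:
y(Q, o) = -1 + Q
I(M) = -659115 + 873*M (I(M) = 873*(-755 + M) = -659115 + 873*M)
-I((3 + y(m(-5, 2), -2))**2) = -(-659115 + 873*(3 + (-1 + 1/2))**2) = -(-659115 + 873*(3 - 1/2)**2) = -(-659115 + 873*(5/2)**2) = -(-659115 + 873*(25/4)) = -(-659115 + 21825/4) = -1*(-2614635/4) = 2614635/4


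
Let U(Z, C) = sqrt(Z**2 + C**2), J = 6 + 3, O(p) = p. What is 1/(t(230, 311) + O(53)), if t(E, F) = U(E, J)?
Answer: -53/50172 + sqrt(52981)/50172 ≈ 0.0035314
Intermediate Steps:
J = 9
U(Z, C) = sqrt(C**2 + Z**2)
t(E, F) = sqrt(81 + E**2) (t(E, F) = sqrt(9**2 + E**2) = sqrt(81 + E**2))
1/(t(230, 311) + O(53)) = 1/(sqrt(81 + 230**2) + 53) = 1/(sqrt(81 + 52900) + 53) = 1/(sqrt(52981) + 53) = 1/(53 + sqrt(52981))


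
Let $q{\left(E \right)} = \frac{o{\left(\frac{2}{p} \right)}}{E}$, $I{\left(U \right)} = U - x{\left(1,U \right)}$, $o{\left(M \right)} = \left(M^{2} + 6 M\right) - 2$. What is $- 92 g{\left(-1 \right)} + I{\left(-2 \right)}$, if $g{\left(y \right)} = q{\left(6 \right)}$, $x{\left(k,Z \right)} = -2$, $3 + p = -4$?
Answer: $\frac{8188}{147} \approx 55.701$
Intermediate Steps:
$p = -7$ ($p = -3 - 4 = -7$)
$o{\left(M \right)} = -2 + M^{2} + 6 M$
$I{\left(U \right)} = 2 + U$ ($I{\left(U \right)} = U - -2 = U + 2 = 2 + U$)
$q{\left(E \right)} = - \frac{178}{49 E}$ ($q{\left(E \right)} = \frac{-2 + \left(\frac{2}{-7}\right)^{2} + 6 \frac{2}{-7}}{E} = \frac{-2 + \left(2 \left(- \frac{1}{7}\right)\right)^{2} + 6 \cdot 2 \left(- \frac{1}{7}\right)}{E} = \frac{-2 + \left(- \frac{2}{7}\right)^{2} + 6 \left(- \frac{2}{7}\right)}{E} = \frac{-2 + \frac{4}{49} - \frac{12}{7}}{E} = - \frac{178}{49 E}$)
$g{\left(y \right)} = - \frac{89}{147}$ ($g{\left(y \right)} = - \frac{178}{49 \cdot 6} = \left(- \frac{178}{49}\right) \frac{1}{6} = - \frac{89}{147}$)
$- 92 g{\left(-1 \right)} + I{\left(-2 \right)} = \left(-92\right) \left(- \frac{89}{147}\right) + \left(2 - 2\right) = \frac{8188}{147} + 0 = \frac{8188}{147}$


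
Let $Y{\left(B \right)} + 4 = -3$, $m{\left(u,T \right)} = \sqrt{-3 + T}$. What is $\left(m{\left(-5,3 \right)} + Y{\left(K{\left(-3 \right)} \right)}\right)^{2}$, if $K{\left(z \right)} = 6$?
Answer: $49$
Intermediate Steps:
$Y{\left(B \right)} = -7$ ($Y{\left(B \right)} = -4 - 3 = -7$)
$\left(m{\left(-5,3 \right)} + Y{\left(K{\left(-3 \right)} \right)}\right)^{2} = \left(\sqrt{-3 + 3} - 7\right)^{2} = \left(\sqrt{0} - 7\right)^{2} = \left(0 - 7\right)^{2} = \left(-7\right)^{2} = 49$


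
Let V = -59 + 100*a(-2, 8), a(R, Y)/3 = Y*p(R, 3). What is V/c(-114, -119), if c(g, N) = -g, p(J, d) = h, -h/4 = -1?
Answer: 9541/114 ≈ 83.693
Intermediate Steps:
h = 4 (h = -4*(-1) = 4)
p(J, d) = 4
a(R, Y) = 12*Y (a(R, Y) = 3*(Y*4) = 3*(4*Y) = 12*Y)
V = 9541 (V = -59 + 100*(12*8) = -59 + 100*96 = -59 + 9600 = 9541)
V/c(-114, -119) = 9541/((-1*(-114))) = 9541/114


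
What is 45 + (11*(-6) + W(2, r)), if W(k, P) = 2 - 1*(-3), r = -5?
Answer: -16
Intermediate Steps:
W(k, P) = 5 (W(k, P) = 2 + 3 = 5)
45 + (11*(-6) + W(2, r)) = 45 + (11*(-6) + 5) = 45 + (-66 + 5) = 45 - 61 = -16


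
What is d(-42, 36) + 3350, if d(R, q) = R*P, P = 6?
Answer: 3098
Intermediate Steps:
d(R, q) = 6*R (d(R, q) = R*6 = 6*R)
d(-42, 36) + 3350 = 6*(-42) + 3350 = -252 + 3350 = 3098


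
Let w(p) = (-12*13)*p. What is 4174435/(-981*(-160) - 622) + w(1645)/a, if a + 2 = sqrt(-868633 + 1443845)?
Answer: 96705395515/3746952846 - 21385*sqrt(143803)/23967 ≈ -312.55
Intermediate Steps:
w(p) = -156*p
a = -2 + 2*sqrt(143803) (a = -2 + sqrt(-868633 + 1443845) = -2 + sqrt(575212) = -2 + 2*sqrt(143803) ≈ 756.43)
4174435/(-981*(-160) - 622) + w(1645)/a = 4174435/(-981*(-160) - 622) + (-156*1645)/(-2 + 2*sqrt(143803)) = 4174435/(156960 - 622) - 256620/(-2 + 2*sqrt(143803)) = 4174435/156338 - 256620/(-2 + 2*sqrt(143803))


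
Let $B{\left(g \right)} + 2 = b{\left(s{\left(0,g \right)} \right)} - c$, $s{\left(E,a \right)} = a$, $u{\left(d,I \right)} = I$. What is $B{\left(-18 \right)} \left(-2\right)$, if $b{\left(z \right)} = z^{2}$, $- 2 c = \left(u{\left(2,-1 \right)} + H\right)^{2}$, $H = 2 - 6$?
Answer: $-669$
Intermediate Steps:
$H = -4$ ($H = 2 - 6 = -4$)
$c = - \frac{25}{2}$ ($c = - \frac{\left(-1 - 4\right)^{2}}{2} = - \frac{\left(-5\right)^{2}}{2} = \left(- \frac{1}{2}\right) 25 = - \frac{25}{2} \approx -12.5$)
$B{\left(g \right)} = \frac{21}{2} + g^{2}$ ($B{\left(g \right)} = -2 + \left(g^{2} - - \frac{25}{2}\right) = -2 + \left(g^{2} + \frac{25}{2}\right) = -2 + \left(\frac{25}{2} + g^{2}\right) = \frac{21}{2} + g^{2}$)
$B{\left(-18 \right)} \left(-2\right) = \left(\frac{21}{2} + \left(-18\right)^{2}\right) \left(-2\right) = \left(\frac{21}{2} + 324\right) \left(-2\right) = \frac{669}{2} \left(-2\right) = -669$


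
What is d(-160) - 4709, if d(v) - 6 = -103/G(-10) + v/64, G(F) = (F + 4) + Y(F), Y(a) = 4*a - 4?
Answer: -117586/25 ≈ -4703.4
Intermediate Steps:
Y(a) = -4 + 4*a
G(F) = 5*F (G(F) = (F + 4) + (-4 + 4*F) = (4 + F) + (-4 + 4*F) = 5*F)
d(v) = 403/50 + v/64 (d(v) = 6 + (-103/(5*(-10)) + v/64) = 6 + (-103/(-50) + v*(1/64)) = 6 + (-103*(-1/50) + v/64) = 6 + (103/50 + v/64) = 403/50 + v/64)
d(-160) - 4709 = (403/50 + (1/64)*(-160)) - 4709 = (403/50 - 5/2) - 4709 = 139/25 - 4709 = -117586/25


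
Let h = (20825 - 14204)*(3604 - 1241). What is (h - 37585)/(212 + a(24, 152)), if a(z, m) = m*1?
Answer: 7803919/182 ≈ 42879.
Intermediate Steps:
a(z, m) = m
h = 15645423 (h = 6621*2363 = 15645423)
(h - 37585)/(212 + a(24, 152)) = (15645423 - 37585)/(212 + 152) = 15607838/364 = 15607838*(1/364) = 7803919/182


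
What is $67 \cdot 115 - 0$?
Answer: $7705$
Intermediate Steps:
$67 \cdot 115 - 0 = 7705 + 0 = 7705$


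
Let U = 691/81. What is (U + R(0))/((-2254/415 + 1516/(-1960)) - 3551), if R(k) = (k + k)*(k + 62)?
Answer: -28102970/11718393039 ≈ -0.0023982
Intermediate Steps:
U = 691/81 (U = 691*(1/81) = 691/81 ≈ 8.5309)
R(k) = 2*k*(62 + k) (R(k) = (2*k)*(62 + k) = 2*k*(62 + k))
(U + R(0))/((-2254/415 + 1516/(-1960)) - 3551) = (691/81 + 2*0*(62 + 0))/((-2254/415 + 1516/(-1960)) - 3551) = (691/81 + 2*0*62)/((-2254*1/415 + 1516*(-1/1960)) - 3551) = (691/81 + 0)/((-2254/415 - 379/490) - 3551) = 691/(81*(-252349/40670 - 3551)) = 691/(81*(-144671519/40670)) = (691/81)*(-40670/144671519) = -28102970/11718393039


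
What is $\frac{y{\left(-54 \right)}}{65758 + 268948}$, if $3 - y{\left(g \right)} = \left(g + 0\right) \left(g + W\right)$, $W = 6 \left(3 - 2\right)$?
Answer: $- \frac{2589}{334706} \approx -0.0077351$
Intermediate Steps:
$W = 6$ ($W = 6 \cdot 1 = 6$)
$y{\left(g \right)} = 3 - g \left(6 + g\right)$ ($y{\left(g \right)} = 3 - \left(g + 0\right) \left(g + 6\right) = 3 - g \left(6 + g\right)$)
$\frac{y{\left(-54 \right)}}{65758 + 268948} = \frac{3 - \left(-54\right)^{2} - -324}{65758 + 268948} = \frac{3 - 2916 + 324}{334706} = \left(3 - 2916 + 324\right) \frac{1}{334706} = \left(-2589\right) \frac{1}{334706} = - \frac{2589}{334706}$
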